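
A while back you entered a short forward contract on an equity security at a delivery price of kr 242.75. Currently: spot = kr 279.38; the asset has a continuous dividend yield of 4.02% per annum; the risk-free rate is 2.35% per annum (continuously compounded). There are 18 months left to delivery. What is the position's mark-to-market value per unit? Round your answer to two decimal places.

Current fair forward for the remaining 18 months: F = S·e^((r − q)·T), (r − q) = 0.0235 − 0.0402 = -0.0167
F = 279.38 · e^(-0.0167 × 18/12) = 279.38 × 0.975261 = 272.4684
Value of long forward = (F − K)·e^(−rT) = (272.4684 − 242.75) · e^(−0.0235·18/12)
= 29.7184 × 0.965364 = 28.69
Short position value = −(long value) = -kr 28.69

-kr 28.69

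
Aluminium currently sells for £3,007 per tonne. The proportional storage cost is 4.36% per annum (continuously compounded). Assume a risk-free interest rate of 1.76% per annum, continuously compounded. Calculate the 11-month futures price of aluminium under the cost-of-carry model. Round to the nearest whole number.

£3,181 per tonne

Net carry = r + u − y = 0.0176 + 0.0436 − 0.0000 = 0.0612
F = S·e^((r+u−y)T) = 3007 · e^(0.0612 × 11/12) = 3007 · e^0.056100
= 3007 × 1.057703 = £3,181 per tonne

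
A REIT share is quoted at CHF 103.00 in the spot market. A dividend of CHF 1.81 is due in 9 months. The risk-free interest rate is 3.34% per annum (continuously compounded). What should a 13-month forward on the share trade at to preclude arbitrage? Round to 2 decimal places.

CHF 104.96

PV(dividends) I = 1.81·e^(−0.0334·9/12)
I = 1.7652
F = (S − I)·e^(rT) = (103.00 − 1.7652) · e^(0.0334·13/12)
= 101.2348 · e^0.036183 = 101.2348 × 1.036846 = CHF 104.96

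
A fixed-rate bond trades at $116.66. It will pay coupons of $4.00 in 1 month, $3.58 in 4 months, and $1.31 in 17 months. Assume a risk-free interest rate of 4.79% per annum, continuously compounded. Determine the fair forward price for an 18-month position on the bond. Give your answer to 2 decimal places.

PV(coupons) I = 4.00·e^(−0.0479·1/12) + 3.58·e^(−0.0479·4/12) + 1.31·e^(−0.0479·17/12)
I = 3.9841 + 3.5233 + 1.2241 = 8.7315
F = (S − I)·e^(rT) = (116.66 − 8.7315) · e^(0.0479·18/12)
= 107.9285 · e^0.071850 = 107.9285 × 1.074494 = $115.97

$115.97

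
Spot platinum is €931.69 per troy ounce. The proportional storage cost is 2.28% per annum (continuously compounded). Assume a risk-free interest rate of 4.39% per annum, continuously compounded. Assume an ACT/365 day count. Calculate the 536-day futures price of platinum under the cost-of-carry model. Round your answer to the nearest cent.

Net carry = r + u − y = 0.0439 + 0.0228 − 0.0000 = 0.0667
F = S·e^((r+u−y)T) = 931.69 · e^(0.0667 × 536/365) = 931.69 · e^0.097948
= 931.69 × 1.102905 = €1,027.57 per troy ounce

€1,027.57 per troy ounce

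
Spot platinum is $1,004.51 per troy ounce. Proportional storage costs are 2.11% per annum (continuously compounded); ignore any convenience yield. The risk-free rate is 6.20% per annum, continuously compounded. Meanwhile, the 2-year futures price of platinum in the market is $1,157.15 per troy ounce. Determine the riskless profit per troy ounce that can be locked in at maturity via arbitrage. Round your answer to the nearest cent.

$28.98 per troy ounce

Fair futures: F* = S·e^(carry·T), with carry = (r + u) = 0.0620 + 0.0211 = 0.0831
F* = 1004.51 · e^(0.0831 × 2) = 1004.51 · e^0.16620000 = 1004.51 × 1.18080924 = $1186.1347
Market $1157.15 < fair $1186.1347: forward underpriced → reverse cash-and-carry (short spot, go long the forward).
At maturity, profit = |F_mkt − F*| = |1157.15 − 1186.1347| = $28.98 per troy ounce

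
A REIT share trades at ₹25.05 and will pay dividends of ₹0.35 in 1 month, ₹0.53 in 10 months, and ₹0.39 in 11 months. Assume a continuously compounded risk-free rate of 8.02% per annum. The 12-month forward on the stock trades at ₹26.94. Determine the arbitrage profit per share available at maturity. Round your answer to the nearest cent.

₹1.10 per share

PV(dividends) I = 0.35·e^(−0.0802·1/12) + 0.53·e^(−0.0802·10/12) + 0.39·e^(−0.0802·11/12) = 1.2058
Fair forward F* = (S − I)·e^(rT) = (25.05 − 1.2058)·e^0.080200 = 23.8442 × 1.083504 = 25.8353
Market ₹26.94 > fair 25.8353: forward overpriced → cash-and-carry (borrow at r, buy the stock and collect the dividends, short the forward).
Profit at T = |F_mkt − F*| = |26.94 − 25.8353| = ₹1.10 per share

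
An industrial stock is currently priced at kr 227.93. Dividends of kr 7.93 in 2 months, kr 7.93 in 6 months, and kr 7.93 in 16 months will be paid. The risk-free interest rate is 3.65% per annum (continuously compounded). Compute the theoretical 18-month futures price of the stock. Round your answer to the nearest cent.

PV(dividends) I = 7.93·e^(−0.0365·2/12) + 7.93·e^(−0.0365·6/12) + 7.93·e^(−0.0365·16/12)
I = 7.8819 + 7.7866 + 7.5533 = 23.2218
F = (S − I)·e^(rT) = (227.93 − 23.2218) · e^(0.0365·18/12)
= 204.7082 · e^0.054750 = 204.7082 × 1.056277 = kr 216.23

kr 216.23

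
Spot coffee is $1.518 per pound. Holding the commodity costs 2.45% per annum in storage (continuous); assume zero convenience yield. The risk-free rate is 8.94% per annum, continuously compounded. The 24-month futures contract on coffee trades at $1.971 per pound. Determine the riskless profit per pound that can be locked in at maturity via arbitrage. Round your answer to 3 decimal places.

$0.065 per pound

Fair futures: F* = S·e^(carry·T), with carry = (r + u) = 0.0894 + 0.0245 = 0.1139
F* = 1.518 · e^(0.1139 × 24/12) = 1.518 · e^0.227800 = 1.518 × 1.255834 = $1.9064
Market $1.971 > fair $1.9064: forward overpriced → cash-and-carry (buy spot, short the forward).
At maturity, profit = |F_mkt − F*| = |1.971 − 1.9064| = $0.065 per pound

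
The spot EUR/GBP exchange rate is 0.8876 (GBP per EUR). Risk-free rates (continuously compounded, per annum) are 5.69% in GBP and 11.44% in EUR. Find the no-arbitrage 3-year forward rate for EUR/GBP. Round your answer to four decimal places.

0.7470

F = S·e^((r_GBP − r_EUR)T) = 0.8876 · e^((0.0569 − 0.1144) × 3)
= 0.8876 · e^-0.172500 = 0.8876 × 0.841558
F = 0.7470 GBP per EUR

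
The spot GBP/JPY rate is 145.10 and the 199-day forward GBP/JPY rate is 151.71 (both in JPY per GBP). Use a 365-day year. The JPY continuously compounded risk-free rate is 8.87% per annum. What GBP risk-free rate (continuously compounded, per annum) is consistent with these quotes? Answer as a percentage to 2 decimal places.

F = S·e^((r_JPY − r_GBP)T) ⇒ r_GBP = r_JPY − ln(F/S)/T
ln(151.71/145.10) = 0.044548; /(199/365) = 0.081709
r_GBP = 0.0887 − 0.081709 = 0.006991
r_GBP = 0.70%

0.70%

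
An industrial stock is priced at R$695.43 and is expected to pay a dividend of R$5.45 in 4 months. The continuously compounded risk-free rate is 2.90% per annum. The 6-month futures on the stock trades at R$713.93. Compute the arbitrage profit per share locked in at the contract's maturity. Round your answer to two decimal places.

PV(dividends) I = 5.45·e^(−0.0290·4/12) = 5.3976
Fair futures F* = (S − I)·e^(rT) = (695.43 − 5.3976)·e^0.014500 = 690.0324 × 1.014606 = 700.1110
Market R$713.93 > fair 700.1110: forward overpriced → cash-and-carry (borrow at r, buy the stock and collect the dividends, short the forward).
Profit at T = |F_mkt − F*| = |713.93 − 700.1110| = R$13.82 per share

R$13.82 per share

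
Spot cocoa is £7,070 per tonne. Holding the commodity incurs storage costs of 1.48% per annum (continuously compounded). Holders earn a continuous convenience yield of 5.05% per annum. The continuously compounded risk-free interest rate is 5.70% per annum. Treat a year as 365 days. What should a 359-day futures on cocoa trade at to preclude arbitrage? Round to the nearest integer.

Net carry = r + u − y = 0.0570 + 0.0148 − 0.0505 = 0.0213
F = S·e^((r+u−y)T) = 7070 · e^(0.0213 × 359/365) = 7070 · e^0.020950
= 7070 × 1.021171 = £7,220 per tonne

£7,220 per tonne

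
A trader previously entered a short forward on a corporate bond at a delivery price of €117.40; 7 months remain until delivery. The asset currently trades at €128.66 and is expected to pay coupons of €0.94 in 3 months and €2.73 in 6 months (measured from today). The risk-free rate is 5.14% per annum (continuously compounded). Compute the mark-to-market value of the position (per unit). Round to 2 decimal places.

PV(remaining coupons) I = 0.94·e^(−0.0514·3/12) + 2.73·e^(−0.0514·6/12) = 3.5887
Current forward F = (S − I)·e^(rT) = (128.66 − 3.5887)·e^(0.0514·7/12) = 125.0713 × 1.030437 = 128.8781
Value (long) = (F − K)·e^(−rT) = (128.8781 − 117.40) × 0.970462 = 11.1391
Short position value = −(long value) = -€11.14

-€11.14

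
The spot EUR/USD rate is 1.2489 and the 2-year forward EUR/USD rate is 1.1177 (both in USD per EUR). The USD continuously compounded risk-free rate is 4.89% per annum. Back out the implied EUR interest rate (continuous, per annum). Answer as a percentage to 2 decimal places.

10.44%

F = S·e^((r_USD − r_EUR)T) ⇒ r_EUR = r_USD − ln(F/S)/T
ln(1.1177/1.2489) = -0.110990; /(2) = -0.055495
r_EUR = 0.0489 + 0.055495 = 0.104395
r_EUR = 10.44%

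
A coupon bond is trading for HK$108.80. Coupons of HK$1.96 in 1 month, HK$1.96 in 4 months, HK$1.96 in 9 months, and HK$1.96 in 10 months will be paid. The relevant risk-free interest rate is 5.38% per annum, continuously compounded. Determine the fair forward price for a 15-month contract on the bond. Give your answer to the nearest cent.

PV(coupons) I = 1.96·e^(−0.0538·1/12) + 1.96·e^(−0.0538·4/12) + 1.96·e^(−0.0538·9/12) + 1.96·e^(−0.0538·10/12)
I = 1.9512 + 1.9252 + 1.8825 + 1.8741 = 7.6330
F = (S − I)·e^(rT) = (108.80 − 7.6330) · e^(0.0538·15/12)
= 101.1670 · e^0.067250 = 101.1670 × 1.069563 = HK$108.20

HK$108.20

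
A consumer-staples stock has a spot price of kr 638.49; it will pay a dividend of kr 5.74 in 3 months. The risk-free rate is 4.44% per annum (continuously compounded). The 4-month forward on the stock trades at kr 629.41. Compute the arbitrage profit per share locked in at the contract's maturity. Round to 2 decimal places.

PV(dividends) I = 5.74·e^(−0.0444·3/12) = 5.6766
Fair forward F* = (S − I)·e^(rT) = (638.49 − 5.6766)·e^0.014800 = 632.8134 × 1.014910 = 642.2486
Market kr 629.41 < fair 642.2486: forward underpriced → reverse cash-and-carry (short the stock, invest proceeds at r, pay the dividends, go long the forward).
Profit at T = |F_mkt − F*| = |629.41 − 642.2486| = kr 12.84 per share

kr 12.84 per share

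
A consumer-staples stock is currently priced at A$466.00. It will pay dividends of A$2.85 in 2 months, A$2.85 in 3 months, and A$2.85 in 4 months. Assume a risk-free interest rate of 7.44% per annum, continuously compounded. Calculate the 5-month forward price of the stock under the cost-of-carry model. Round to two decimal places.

A$472.02

PV(dividends) I = 2.85·e^(−0.0744·2/12) + 2.85·e^(−0.0744·3/12) + 2.85·e^(−0.0744·4/12)
I = 2.8149 + 2.7975 + 2.7802 = 8.3926
F = (S − I)·e^(rT) = (466.00 − 8.3926) · e^(0.0744·5/12)
= 457.6074 · e^0.031000 = 457.6074 × 1.031486 = A$472.02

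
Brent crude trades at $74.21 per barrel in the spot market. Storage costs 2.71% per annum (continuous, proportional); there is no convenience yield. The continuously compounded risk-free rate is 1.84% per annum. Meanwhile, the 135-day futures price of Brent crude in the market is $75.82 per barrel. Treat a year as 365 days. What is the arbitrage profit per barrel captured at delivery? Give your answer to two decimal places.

$0.35 per barrel

Fair futures: F* = S·e^(carry·T), with carry = (r + u) = 0.0184 + 0.0271 = 0.0455
F* = 74.21 · e^(0.0455 × 135/365) = 74.21 · e^0.016829 = 74.21 × 1.016971 = $75.4694
Market $75.82 > fair $75.4694: forward overpriced → cash-and-carry (buy spot, short the forward).
At maturity, profit = |F_mkt − F*| = |75.82 − 75.4694| = $0.35 per barrel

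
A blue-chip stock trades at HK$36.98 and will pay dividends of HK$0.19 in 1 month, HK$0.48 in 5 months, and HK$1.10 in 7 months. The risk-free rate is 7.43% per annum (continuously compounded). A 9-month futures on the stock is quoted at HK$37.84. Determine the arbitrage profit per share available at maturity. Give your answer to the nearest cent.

PV(dividends) I = 0.19·e^(−0.0743·1/12) + 0.48·e^(−0.0743·5/12) + 1.10·e^(−0.0743·7/12) = 1.7075
Fair futures F* = (S − I)·e^(rT) = (36.98 − 1.7075)·e^0.055725 = 35.2725 × 1.057307 = 37.2939
Market HK$37.84 > fair 37.2939: forward overpriced → cash-and-carry (borrow at r, buy the stock and collect the dividends, short the forward).
Profit at T = |F_mkt − F*| = |37.84 − 37.2939| = HK$0.55 per share

HK$0.55 per share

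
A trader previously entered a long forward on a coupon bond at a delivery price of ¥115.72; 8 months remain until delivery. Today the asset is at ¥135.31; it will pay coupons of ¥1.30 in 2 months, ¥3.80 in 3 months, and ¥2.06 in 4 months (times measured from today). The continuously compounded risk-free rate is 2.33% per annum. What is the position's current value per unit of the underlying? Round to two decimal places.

¥14.26

PV(remaining coupons) I = 1.30·e^(−0.0233·2/12) + 3.80·e^(−0.0233·3/12) + 2.06·e^(−0.0233·4/12) = 7.1170
Current forward F = (S − I)·e^(rT) = (135.31 − 7.1170)·e^(0.0233·8/12) = 128.1930 × 1.015655 = 130.1999
Value (long) = (F − K)·e^(−rT) = (130.1999 − 115.72) × 0.984587 = 14.2567
Value = ¥14.26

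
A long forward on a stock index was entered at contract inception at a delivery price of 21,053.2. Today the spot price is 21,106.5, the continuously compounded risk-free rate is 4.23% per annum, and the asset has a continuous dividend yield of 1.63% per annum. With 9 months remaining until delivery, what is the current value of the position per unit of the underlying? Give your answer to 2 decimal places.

Current fair forward for the remaining 9 months: F = S·e^((r − q)·T), (r − q) = 0.0423 − 0.0163 = 0.0260
F = 21106.5 · e^(0.0260 × 9/12) = 21106.5 × 1.01969137 = 21522.1159
Value of long forward = (F − K)·e^(−rT) = (21522.1159 − 21053.2) · e^(−0.0423·9/12)
= 468.9159 × 0.96877296 = 454.27

454.27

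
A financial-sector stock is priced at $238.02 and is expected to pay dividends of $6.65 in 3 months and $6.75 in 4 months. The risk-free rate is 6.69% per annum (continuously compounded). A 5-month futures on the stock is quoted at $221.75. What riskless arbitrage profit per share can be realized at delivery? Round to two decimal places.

PV(dividends) I = 6.65·e^(−0.0669·3/12) + 6.75·e^(−0.0669·4/12) = 13.1408
Fair futures F* = (S − I)·e^(rT) = (238.02 − 13.1408)·e^0.027875 = 224.8792 × 1.028267 = 231.2359
Market $221.75 < fair 231.2359: forward underpriced → reverse cash-and-carry (short the stock, invest proceeds at r, pay the dividends, go long the forward).
Profit at T = |F_mkt − F*| = |221.75 − 231.2359| = $9.49 per share

$9.49 per share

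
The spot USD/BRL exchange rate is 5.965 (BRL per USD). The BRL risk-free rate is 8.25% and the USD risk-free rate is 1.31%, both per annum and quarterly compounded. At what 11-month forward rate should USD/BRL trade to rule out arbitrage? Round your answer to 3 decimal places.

By covered interest parity, F = S · (1+r_BRL/4)^(4T) / (1+r_USD/4)^(4T)
= 5.965 × 1.077729 / 1.012061 = 5.965 × 1.064885
F = 6.352 BRL per USD

6.352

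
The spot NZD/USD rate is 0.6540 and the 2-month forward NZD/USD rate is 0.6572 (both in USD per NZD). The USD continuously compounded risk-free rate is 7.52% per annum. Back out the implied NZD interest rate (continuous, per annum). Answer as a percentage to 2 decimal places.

F = S·e^((r_USD − r_NZD)T) ⇒ r_NZD = r_USD − ln(F/S)/T
ln(0.6572/0.6540) = 0.004881; /(2/12) = 0.029286
r_NZD = 0.0752 − 0.029286 = 0.045914
r_NZD = 4.59%

4.59%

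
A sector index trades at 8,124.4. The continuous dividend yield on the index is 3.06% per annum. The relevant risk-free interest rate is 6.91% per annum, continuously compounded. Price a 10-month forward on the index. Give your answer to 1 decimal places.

F = S·e^((r − q)T) = 8124.4 · e^((0.0691 − 0.0306) × 10/12)
= 8124.4 · e^0.032083 = 8124.4 × 1.032603
F = 8,389.3

8,389.3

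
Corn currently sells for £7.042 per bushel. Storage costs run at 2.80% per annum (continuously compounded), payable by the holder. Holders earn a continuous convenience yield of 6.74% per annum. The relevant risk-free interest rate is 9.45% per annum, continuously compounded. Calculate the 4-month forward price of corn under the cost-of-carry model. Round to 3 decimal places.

Net carry = r + u − y = 0.0945 + 0.0280 − 0.0674 = 0.0551
F = S·e^((r+u−y)T) = 7.042 · e^(0.0551 × 4/12) = 7.042 · e^0.018367
= 7.042 × 1.018537 = £7.173 per bushel

£7.173 per bushel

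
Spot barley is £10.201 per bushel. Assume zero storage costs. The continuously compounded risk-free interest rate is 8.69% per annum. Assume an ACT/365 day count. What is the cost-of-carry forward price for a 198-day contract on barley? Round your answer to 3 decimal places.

F = S·e^(rT) = 10.201 · e^(0.0869 × 198/365) = 10.201 · e^0.047140
= 10.201 × 1.048269 = £10.693 per bushel

£10.693 per bushel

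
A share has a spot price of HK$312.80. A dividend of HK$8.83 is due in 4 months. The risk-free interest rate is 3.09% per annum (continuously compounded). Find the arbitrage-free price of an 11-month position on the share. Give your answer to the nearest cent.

HK$312.80

PV(dividends) I = 8.83·e^(−0.0309·4/12)
I = 8.7395
F = (S − I)·e^(rT) = (312.80 − 8.7395) · e^(0.0309·11/12)
= 304.0605 · e^0.028325 = 304.0605 × 1.028730 = HK$312.80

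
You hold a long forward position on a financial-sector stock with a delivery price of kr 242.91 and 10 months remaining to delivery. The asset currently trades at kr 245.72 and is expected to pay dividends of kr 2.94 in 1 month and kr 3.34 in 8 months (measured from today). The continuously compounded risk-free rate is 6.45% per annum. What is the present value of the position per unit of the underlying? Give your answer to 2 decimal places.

PV(remaining dividends) I = 2.94·e^(−0.0645·1/12) + 3.34·e^(−0.0645·8/12) = 6.1237
Current forward F = (S − I)·e^(rT) = (245.72 − 6.1237)·e^(0.0645·10/12) = 239.5963 × 1.055221 = 252.8270
Value (long) = (F − K)·e^(−rT) = (252.8270 − 242.91) × 0.947669 = 9.3980
Value = kr 9.40

kr 9.40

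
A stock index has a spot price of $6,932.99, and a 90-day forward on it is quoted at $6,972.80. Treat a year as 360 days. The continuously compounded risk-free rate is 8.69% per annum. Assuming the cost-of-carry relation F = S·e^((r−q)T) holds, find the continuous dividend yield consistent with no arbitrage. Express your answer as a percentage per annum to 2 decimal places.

From F = S·e^((r−q)T): (r − q) = ln(F/S)/T
ln(6972.80/6932.99) = ln(1.005742) = 0.005726
(r − q) = 0.005726 / (90/360) = 0.022904
q = r − ln(F/S)/T = 0.0869 − 0.022904 = 0.063996
q = 6.40%

6.40%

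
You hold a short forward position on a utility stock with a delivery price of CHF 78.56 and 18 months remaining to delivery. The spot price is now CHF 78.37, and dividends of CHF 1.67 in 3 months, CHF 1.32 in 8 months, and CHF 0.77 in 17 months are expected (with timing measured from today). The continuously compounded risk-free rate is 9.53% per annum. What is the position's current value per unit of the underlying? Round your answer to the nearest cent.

-CHF 6.73

PV(remaining dividends) I = 1.67·e^(−0.0953·3/12) + 1.32·e^(−0.0953·8/12) + 0.77·e^(−0.0953·17/12) = 3.5422
Current forward F = (S − I)·e^(rT) = (78.37 − 3.5422)·e^(0.0953·18/12) = 74.8278 × 1.153672 = 86.3267
Value (long) = (F − K)·e^(−rT) = (86.3267 − 78.56) × 0.866797 = 6.7322
Short position value = −(long value) = -CHF 6.73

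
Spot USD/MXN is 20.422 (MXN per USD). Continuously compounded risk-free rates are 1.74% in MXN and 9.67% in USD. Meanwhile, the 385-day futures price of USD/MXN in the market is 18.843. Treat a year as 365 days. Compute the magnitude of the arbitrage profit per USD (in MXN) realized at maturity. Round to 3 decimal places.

0.060 per USD (in MXN)

Fair futures: F* = S·e^(carry·T), with carry = (r_MXN − r_USD) = 0.0174 − 0.0967 = -0.0793
F* = 20.422 · e^(-0.0793 × 385/365) = 20.422 · e^-0.083645 = 20.422 × 0.919758 = 18.7833
Market 18.843 > fair 18.7833: forward overpriced → cash-and-carry (buy spot, short the forward).
At maturity, profit = |F_mkt − F*| = |18.843 − 18.7833| = 0.060 per USD (in MXN)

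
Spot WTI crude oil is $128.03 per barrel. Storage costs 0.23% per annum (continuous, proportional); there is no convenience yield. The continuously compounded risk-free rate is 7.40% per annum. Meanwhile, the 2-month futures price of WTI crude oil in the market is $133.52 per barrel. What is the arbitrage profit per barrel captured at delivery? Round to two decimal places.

Fair futures: F* = S·e^(carry·T), with carry = (r + u) = 0.0740 + 0.0023 = 0.0763
F* = 128.03 · e^(0.0763 × 2/12) = 128.03 · e^0.012717 = 128.03 × 1.012798 = $129.6685
Market $133.52 > fair $129.6685: forward overpriced → cash-and-carry (buy spot, short the forward).
At maturity, profit = |F_mkt − F*| = |133.52 − 129.6685| = $3.85 per barrel

$3.85 per barrel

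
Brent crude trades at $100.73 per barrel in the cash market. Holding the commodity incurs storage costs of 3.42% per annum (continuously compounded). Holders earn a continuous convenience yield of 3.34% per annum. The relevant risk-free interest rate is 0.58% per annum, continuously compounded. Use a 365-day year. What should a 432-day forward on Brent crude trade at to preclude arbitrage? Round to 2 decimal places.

$101.52 per barrel

Net carry = r + u − y = 0.0058 + 0.0342 − 0.0334 = 0.0066
F = S·e^((r+u−y)T) = 100.73 · e^(0.0066 × 432/365) = 100.73 · e^0.007812
= 100.73 × 1.007843 = $101.52 per barrel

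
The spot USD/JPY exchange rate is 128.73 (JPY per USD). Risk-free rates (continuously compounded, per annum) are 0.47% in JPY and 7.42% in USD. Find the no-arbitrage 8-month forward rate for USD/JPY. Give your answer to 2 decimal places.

F = S·e^((r_JPY − r_USD)T) = 128.73 · e^((0.0047 − 0.0742) × 8/12)
= 128.73 · e^-0.046333 = 128.73 × 0.954724
F = 122.90 JPY per USD

122.90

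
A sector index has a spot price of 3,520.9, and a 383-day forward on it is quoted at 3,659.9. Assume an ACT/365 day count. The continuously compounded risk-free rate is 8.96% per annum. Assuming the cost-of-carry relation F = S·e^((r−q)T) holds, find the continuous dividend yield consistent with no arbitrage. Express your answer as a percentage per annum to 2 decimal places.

From F = S·e^((r−q)T): (r − q) = ln(F/S)/T
ln(3659.9/3520.9) = ln(1.039479) = 0.038720
(r − q) = 0.038720 / (383/365) = 0.036900
q = r − ln(F/S)/T = 0.0896 − 0.036900 = 0.052700
q = 5.27%

5.27%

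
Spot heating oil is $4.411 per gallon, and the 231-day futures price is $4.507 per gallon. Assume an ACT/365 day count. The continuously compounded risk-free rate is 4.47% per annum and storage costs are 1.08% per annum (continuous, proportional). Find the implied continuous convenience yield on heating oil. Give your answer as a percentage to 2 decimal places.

F = S·e^((r+u−y)T) ⇒ (r+u−y) = ln(F/S)/T
ln(4.507/4.411) = 0.021530; /T ⇒ 0.034019
y = r + u − ln(F/S)/T = 0.0447 + 0.0108 − 0.034019 = 0.021481
y = 2.15%

2.15%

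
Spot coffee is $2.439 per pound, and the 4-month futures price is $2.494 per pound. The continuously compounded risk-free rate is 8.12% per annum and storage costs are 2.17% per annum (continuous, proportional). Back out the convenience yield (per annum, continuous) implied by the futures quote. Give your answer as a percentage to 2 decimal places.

F = S·e^((r+u−y)T) ⇒ (r+u−y) = ln(F/S)/T
ln(2.494/2.439) = 0.022300; /T ⇒ 0.066900
y = r + u − ln(F/S)/T = 0.0812 + 0.0217 − 0.066900 = 0.036000
y = 3.60%

3.60%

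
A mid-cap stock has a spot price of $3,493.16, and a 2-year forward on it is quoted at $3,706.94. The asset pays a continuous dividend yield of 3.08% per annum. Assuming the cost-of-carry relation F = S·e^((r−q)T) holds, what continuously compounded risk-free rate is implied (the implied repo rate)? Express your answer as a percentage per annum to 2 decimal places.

6.05%

From F = S·e^((r−q)T): (r − q) = ln(F/S)/T
ln(3706.94/3493.16) = ln(1.061200) = 0.059400
(r − q) = 0.059400 / (2) = 0.029700
r = ln(F/S)/T + q = 0.029700 + 0.0308 = 0.060500
r = 6.05%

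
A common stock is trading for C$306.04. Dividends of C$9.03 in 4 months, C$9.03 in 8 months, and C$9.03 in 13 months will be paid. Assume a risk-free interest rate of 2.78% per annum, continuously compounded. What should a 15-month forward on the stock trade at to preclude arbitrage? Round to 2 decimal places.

PV(dividends) I = 9.03·e^(−0.0278·4/12) + 9.03·e^(−0.0278·8/12) + 9.03·e^(−0.0278·13/12)
I = 8.9467 + 8.8642 + 8.7621 = 26.5730
F = (S − I)·e^(rT) = (306.04 − 26.5730) · e^(0.0278·15/12)
= 279.4670 · e^0.034750 = 279.4670 × 1.035361 = C$289.35

C$289.35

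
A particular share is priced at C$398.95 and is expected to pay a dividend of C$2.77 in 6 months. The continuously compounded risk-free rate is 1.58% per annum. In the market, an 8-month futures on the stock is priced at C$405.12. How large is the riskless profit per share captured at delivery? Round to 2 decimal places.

C$4.72 per share

PV(dividends) I = 2.77·e^(−0.0158·6/12) = 2.7482
Fair futures F* = (S − I)·e^(rT) = (398.95 − 2.7482)·e^0.010533 = 396.2018 × 1.010589 = 400.3972
Market C$405.12 > fair 400.3972: forward overpriced → cash-and-carry (borrow at r, buy the stock and collect the dividends, short the forward).
Profit at T = |F_mkt − F*| = |405.12 − 400.3972| = C$4.72 per share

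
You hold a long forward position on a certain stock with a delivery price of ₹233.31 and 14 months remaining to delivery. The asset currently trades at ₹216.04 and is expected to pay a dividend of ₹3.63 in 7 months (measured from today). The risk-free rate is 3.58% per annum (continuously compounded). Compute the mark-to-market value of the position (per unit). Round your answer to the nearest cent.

PV(remaining dividends) I = 3.63·e^(−0.0358·7/12) = 3.5550
Current forward F = (S − I)·e^(rT) = (216.04 − 3.5550)·e^(0.0358·14/12) = 212.4850 × 1.042651 = 221.5477
Value (long) = (F − K)·e^(−rT) = (221.5477 − 233.31) × 0.959094 = -11.2812
Value = -₹11.28

-₹11.28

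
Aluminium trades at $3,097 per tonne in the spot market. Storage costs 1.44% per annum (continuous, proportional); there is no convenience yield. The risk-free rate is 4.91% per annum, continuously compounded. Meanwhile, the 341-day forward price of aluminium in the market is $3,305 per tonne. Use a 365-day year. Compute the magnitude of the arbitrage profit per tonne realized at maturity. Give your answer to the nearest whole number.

$19 per tonne

Fair forward: F* = S·e^(carry·T), with carry = (r + u) = 0.0491 + 0.0144 = 0.0635
F* = 3097 · e^(0.0635 × 341/365) = 3097 · e^0.059325 = 3097 × 1.061120 = $3286.2886
Market $3305 > fair $3286.2886: forward overpriced → cash-and-carry (buy spot, short the forward).
At maturity, profit = |F_mkt − F*| = |3305 − 3286.2886| = $19 per tonne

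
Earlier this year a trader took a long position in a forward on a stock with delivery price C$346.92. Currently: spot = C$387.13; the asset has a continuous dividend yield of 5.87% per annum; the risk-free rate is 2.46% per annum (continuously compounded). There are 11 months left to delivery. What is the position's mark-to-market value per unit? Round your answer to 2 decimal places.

Current fair forward for the remaining 11 months: F = S·e^((r − q)·T), (r − q) = 0.0246 − 0.0587 = -0.0341
F = 387.13 · e^(-0.0341 × 11/12) = 387.13 × 0.969225 = 375.2161
Value of long forward = (F − K)·e^(−rT) = (375.2161 − 346.92) · e^(−0.0246·11/12)
= 28.2961 × 0.977702 = 27.67

C$27.67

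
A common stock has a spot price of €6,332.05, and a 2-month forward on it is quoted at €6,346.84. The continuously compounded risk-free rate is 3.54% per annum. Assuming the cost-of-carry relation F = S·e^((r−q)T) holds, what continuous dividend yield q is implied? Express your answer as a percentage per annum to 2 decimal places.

2.14%

From F = S·e^((r−q)T): (r − q) = ln(F/S)/T
ln(6346.84/6332.05) = ln(1.002336) = 0.002333
(r − q) = 0.002333 / (2/12) = 0.013998
q = r − ln(F/S)/T = 0.0354 − 0.013998 = 0.021402
q = 2.14%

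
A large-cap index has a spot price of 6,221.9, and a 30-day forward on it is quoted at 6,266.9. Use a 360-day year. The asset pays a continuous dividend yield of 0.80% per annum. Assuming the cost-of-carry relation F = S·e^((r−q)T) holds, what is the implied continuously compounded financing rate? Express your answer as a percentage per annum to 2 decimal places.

9.45%

From F = S·e^((r−q)T): (r − q) = ln(F/S)/T
ln(6266.9/6221.9) = ln(1.007233) = 0.007207
(r − q) = 0.007207 / (30/360) = 0.086484
r = ln(F/S)/T + q = 0.086484 + 0.0080 = 0.094484
r = 9.45%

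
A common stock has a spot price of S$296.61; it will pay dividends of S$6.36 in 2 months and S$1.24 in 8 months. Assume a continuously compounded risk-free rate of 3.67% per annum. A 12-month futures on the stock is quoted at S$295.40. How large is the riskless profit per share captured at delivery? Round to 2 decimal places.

S$4.49 per share

PV(dividends) I = 6.36·e^(−0.0367·2/12) + 1.24·e^(−0.0367·8/12) = 7.5312
Fair futures F* = (S − I)·e^(rT) = (296.61 − 7.5312)·e^0.036700 = 289.0788 × 1.037382 = 299.8851
Market S$295.40 < fair 299.8851: forward underpriced → reverse cash-and-carry (short the stock, invest proceeds at r, pay the dividends, go long the forward).
Profit at T = |F_mkt − F*| = |295.40 − 299.8851| = S$4.49 per share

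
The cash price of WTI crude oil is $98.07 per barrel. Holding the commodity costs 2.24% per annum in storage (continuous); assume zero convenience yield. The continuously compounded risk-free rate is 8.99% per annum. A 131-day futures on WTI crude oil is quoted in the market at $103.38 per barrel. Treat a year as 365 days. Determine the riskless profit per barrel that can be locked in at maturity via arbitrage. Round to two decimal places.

Fair futures: F* = S·e^(carry·T), with carry = (r + u) = 0.0899 + 0.0224 = 0.1123
F* = 98.07 · e^(0.1123 × 131/365) = 98.07 · e^0.040305 = 98.07 × 1.041128 = $102.1034
Market $103.38 > fair $102.1034: forward overpriced → cash-and-carry (buy spot, short the forward).
At maturity, profit = |F_mkt − F*| = |103.38 − 102.1034| = $1.28 per barrel

$1.28 per barrel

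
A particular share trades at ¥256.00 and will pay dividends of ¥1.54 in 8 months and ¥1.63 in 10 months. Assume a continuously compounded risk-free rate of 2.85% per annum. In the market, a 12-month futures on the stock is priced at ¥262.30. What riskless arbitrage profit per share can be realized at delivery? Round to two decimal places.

¥2.09 per share

PV(dividends) I = 1.54·e^(−0.0285·8/12) + 1.63·e^(−0.0285·10/12) = 3.1028
Fair futures F* = (S − I)·e^(rT) = (256.00 − 3.1028)·e^0.028500 = 252.8972 × 1.028910 = 260.2085
Market ¥262.30 > fair 260.2085: forward overpriced → cash-and-carry (borrow at r, buy the stock and collect the dividends, short the forward).
Profit at T = |F_mkt − F*| = |262.30 − 260.2085| = ¥2.09 per share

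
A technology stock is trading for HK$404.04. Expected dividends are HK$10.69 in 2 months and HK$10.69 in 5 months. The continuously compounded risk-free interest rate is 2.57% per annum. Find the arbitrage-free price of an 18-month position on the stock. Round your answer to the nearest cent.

HK$397.87

PV(dividends) I = 10.69·e^(−0.0257·2/12) + 10.69·e^(−0.0257·5/12)
I = 10.6443 + 10.5761 = 21.2204
F = (S − I)·e^(rT) = (404.04 − 21.2204) · e^(0.0257·18/12)
= 382.8196 · e^0.038550 = 382.8196 × 1.039303 = HK$397.87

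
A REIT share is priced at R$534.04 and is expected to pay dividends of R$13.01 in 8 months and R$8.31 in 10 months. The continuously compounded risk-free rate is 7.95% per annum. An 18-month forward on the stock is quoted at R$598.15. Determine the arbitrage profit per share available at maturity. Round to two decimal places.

PV(dividends) I = 13.01·e^(−0.0795·8/12) + 8.31·e^(−0.0795·10/12) = 20.1157
Fair forward F* = (S − I)·e^(rT) = (534.04 − 20.1157)·e^0.119250 = 513.9243 × 1.126652 = 579.0138
Market R$598.15 > fair 579.0138: forward overpriced → cash-and-carry (borrow at r, buy the stock and collect the dividends, short the forward).
Profit at T = |F_mkt − F*| = |598.15 − 579.0138| = R$19.14 per share

R$19.14 per share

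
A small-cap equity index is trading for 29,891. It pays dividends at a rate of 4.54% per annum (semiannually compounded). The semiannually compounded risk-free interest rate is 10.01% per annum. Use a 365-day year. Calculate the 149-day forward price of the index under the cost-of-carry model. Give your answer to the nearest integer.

30,542

F = S · (1+r/2)^(2T) / (1+q/2)^(2T)
= 29891 × 1.040679 / 1.018495 = 29891 × 1.021781
F = 30,542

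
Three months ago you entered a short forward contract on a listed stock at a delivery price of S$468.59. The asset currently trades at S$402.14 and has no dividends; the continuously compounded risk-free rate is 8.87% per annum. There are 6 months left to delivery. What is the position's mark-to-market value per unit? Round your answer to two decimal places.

Current fair forward for the remaining 6 months: F = S·e^(r·T), r = 0.0887
F = 402.14 · e^(0.0887 × 6/12) = 402.14 × 1.045348 = 420.3762
Value of long forward = (F − K)·e^(−rT) = (420.3762 − 468.59) · e^(−0.0887·6/12)
= -48.2138 × 0.956619 = -46.12
Short position value = −(long value) = S$46.12

S$46.12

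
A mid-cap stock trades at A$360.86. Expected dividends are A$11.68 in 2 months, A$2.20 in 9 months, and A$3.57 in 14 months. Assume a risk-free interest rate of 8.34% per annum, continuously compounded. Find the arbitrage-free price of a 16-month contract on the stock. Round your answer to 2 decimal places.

A$384.50

PV(dividends) I = 11.68·e^(−0.0834·2/12) + 2.20·e^(−0.0834·9/12) + 3.57·e^(−0.0834·14/12)
I = 11.5188 + 2.0666 + 3.2390 = 16.8244
F = (S − I)·e^(rT) = (360.86 − 16.8244) · e^(0.0834·16/12)
= 344.0356 · e^0.111200 = 344.0356 × 1.117618 = A$384.50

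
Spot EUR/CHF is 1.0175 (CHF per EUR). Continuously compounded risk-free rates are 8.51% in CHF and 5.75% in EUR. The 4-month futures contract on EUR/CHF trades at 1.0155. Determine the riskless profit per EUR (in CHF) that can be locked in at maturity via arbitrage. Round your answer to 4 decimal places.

0.0114 per EUR (in CHF)

Fair futures: F* = S·e^(carry·T), with carry = (r_CHF − r_EUR) = 0.0851 − 0.0575 = 0.0276
F* = 1.0175 · e^(0.0276 × 4/12) = 1.0175 · e^0.009200 = 1.0175 × 1.009242 = 1.0269
Market 1.0155 < fair 1.0269: forward underpriced → reverse cash-and-carry (short spot, go long the forward).
At maturity, profit = |F_mkt − F*| = |1.0155 − 1.0269| = 0.0114 per EUR (in CHF)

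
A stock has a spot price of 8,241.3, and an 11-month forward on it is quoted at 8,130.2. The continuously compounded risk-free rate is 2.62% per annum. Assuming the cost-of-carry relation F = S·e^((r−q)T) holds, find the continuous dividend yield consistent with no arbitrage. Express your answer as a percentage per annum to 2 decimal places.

From F = S·e^((r−q)T): (r − q) = ln(F/S)/T
ln(8130.2/8241.3) = ln(0.986519) = -0.013573
(r − q) = -0.013573 / (11/12) = -0.014807
q = r − ln(F/S)/T = 0.0262 + 0.014807 = 0.041007
q = 4.10%

4.10%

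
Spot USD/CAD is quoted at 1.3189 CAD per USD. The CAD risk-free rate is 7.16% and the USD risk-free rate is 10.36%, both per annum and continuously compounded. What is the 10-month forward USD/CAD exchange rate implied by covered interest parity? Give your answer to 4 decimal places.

F = S·e^((r_CAD − r_USD)T) = 1.3189 · e^((0.0716 − 0.1036) × 10/12)
= 1.3189 · e^-0.026667 = 1.3189 × 0.973685
F = 1.2842 CAD per USD

1.2842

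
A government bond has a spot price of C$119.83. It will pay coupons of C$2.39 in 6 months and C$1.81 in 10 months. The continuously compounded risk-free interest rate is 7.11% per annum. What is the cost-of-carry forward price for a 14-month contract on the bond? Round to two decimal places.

C$125.83

PV(coupons) I = 2.39·e^(−0.0711·6/12) + 1.81·e^(−0.0711·10/12)
I = 2.3065 + 1.7059 = 4.0124
F = (S − I)·e^(rT) = (119.83 − 4.0124) · e^(0.0711·14/12)
= 115.8176 · e^0.082950 = 115.8176 × 1.086487 = C$125.83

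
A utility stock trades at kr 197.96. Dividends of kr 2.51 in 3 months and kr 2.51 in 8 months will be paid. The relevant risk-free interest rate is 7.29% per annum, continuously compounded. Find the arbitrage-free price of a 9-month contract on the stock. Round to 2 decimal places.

PV(dividends) I = 2.51·e^(−0.0729·3/12) + 2.51·e^(−0.0729·8/12)
I = 2.4647 + 2.3909 = 4.8556
F = (S − I)·e^(rT) = (197.96 − 4.8556) · e^(0.0729·9/12)
= 193.1044 · e^0.054675 = 193.1044 × 1.056197 = kr 203.96

kr 203.96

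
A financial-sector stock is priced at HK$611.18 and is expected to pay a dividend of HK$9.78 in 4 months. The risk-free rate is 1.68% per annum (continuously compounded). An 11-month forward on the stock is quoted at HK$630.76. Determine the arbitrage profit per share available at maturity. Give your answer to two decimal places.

PV(dividends) I = 9.78·e^(−0.0168·4/12) = 9.7254
Fair forward F* = (S − I)·e^(rT) = (611.18 − 9.7254)·e^0.015400 = 601.4546 × 1.015519 = 610.7886
Market HK$630.76 > fair 610.7886: forward overpriced → cash-and-carry (borrow at r, buy the stock and collect the dividends, short the forward).
Profit at T = |F_mkt − F*| = |630.76 − 610.7886| = HK$19.97 per share

HK$19.97 per share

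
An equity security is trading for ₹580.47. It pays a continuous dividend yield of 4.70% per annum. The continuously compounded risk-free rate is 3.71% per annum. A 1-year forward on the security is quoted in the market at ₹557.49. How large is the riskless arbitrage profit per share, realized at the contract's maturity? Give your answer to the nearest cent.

₹17.26 per share

Fair forward: F* = S·e^(carry·T), with carry = (r − q) = 0.0371 − 0.0470 = -0.0099
F* = 580.47 · e^(-0.0099 × 1) = 580.47 · e^-0.009900 = 580.47 × 0.990149 = ₹574.7518
Market ₹557.49 < fair ₹574.7518: forward underpriced → reverse cash-and-carry (short spot, go long the forward).
At maturity, profit = |F_mkt − F*| = |557.49 − 574.7518| = ₹17.26 per share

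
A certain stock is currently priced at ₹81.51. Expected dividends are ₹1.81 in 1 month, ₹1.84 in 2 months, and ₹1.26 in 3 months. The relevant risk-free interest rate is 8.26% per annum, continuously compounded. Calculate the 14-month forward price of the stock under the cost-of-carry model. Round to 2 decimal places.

₹84.42

PV(dividends) I = 1.81·e^(−0.0826·1/12) + 1.84·e^(−0.0826·2/12) + 1.26·e^(−0.0826·3/12)
I = 1.7976 + 1.8148 + 1.2342 = 4.8466
F = (S − I)·e^(rT) = (81.51 − 4.8466) · e^(0.0826·14/12)
= 76.6634 · e^0.096367 = 76.6634 × 1.101163 = ₹84.42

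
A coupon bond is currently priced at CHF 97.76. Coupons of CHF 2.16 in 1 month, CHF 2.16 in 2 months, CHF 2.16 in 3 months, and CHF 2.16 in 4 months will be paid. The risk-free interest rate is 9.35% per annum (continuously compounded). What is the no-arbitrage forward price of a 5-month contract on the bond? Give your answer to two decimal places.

CHF 92.83

PV(coupons) I = 2.16·e^(−0.0935·1/12) + 2.16·e^(−0.0935·2/12) + 2.16·e^(−0.0935·3/12) + 2.16·e^(−0.0935·4/12)
I = 2.1432 + 2.1266 + 2.1101 + 2.0937 = 8.4736
F = (S − I)·e^(rT) = (97.76 − 8.4736) · e^(0.0935·5/12)
= 89.2864 · e^0.038958 = 89.2864 × 1.039727 = CHF 92.83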